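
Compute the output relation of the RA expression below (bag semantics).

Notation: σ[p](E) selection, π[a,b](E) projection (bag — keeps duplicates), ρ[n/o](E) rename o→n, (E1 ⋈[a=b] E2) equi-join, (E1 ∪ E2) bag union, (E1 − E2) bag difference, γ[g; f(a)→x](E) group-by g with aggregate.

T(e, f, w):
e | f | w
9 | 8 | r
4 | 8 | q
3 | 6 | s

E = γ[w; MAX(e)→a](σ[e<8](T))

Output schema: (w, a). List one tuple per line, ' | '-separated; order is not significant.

Row counts bottom-up:
  T → 3
  σ[e<8](T) → 2
  γ[w; MAX(e)→a](σ[e<8](T)) → 2

== RESULT ==
w | a
q | 4
s | 3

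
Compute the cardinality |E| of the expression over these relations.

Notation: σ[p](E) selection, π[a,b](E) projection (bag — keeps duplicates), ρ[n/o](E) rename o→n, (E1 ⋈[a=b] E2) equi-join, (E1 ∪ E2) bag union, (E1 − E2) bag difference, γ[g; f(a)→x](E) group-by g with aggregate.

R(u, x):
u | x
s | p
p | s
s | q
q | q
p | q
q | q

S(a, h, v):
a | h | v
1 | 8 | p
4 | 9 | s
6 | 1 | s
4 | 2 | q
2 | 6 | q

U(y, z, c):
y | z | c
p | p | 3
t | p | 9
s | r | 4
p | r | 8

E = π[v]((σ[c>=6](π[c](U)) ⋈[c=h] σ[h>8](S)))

Subexpression sizes:
  U → 4
  π[c](U) → 4
  σ[c>=6](π[c](U)) → 2
  S → 5
  σ[h>8](S) → 1
  (σ[c>=6](π[c](U)) ⋈[c=h] σ[h>8](S)) → 1
  π[v]((σ[c>=6](π[c](U)) ⋈[c=h] σ[h>8](S))) → 1

|E| = 1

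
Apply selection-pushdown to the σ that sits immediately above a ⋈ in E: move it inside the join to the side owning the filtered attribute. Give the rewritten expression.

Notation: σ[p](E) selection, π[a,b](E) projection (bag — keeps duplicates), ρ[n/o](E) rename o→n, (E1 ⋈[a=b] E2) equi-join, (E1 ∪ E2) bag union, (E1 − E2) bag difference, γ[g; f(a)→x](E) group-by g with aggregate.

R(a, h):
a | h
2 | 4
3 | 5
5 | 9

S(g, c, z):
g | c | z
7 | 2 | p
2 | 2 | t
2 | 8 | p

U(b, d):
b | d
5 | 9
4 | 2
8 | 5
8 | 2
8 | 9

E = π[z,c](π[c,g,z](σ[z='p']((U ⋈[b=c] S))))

σ filters on z, owned by the right side.
E' = π[z,c](π[c,g,z]((U ⋈[b=c] σ[z='p'](S))))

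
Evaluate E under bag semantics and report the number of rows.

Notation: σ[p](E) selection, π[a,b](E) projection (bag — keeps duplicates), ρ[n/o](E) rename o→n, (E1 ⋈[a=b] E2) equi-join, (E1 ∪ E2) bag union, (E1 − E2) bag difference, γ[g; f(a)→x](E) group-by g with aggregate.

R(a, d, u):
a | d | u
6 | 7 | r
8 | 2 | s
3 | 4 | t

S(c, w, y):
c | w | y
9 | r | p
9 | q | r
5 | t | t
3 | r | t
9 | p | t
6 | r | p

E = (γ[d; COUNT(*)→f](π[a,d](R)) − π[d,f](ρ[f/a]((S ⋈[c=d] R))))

Subexpression sizes:
  R → 3
  π[a,d](R) → 3
  γ[d; COUNT(*)→f](π[a,d](R)) → 3
  S → 6
  R → 3
  (S ⋈[c=d] R) → 0
  ρ[f/a]((S ⋈[c=d] R)) → 0
  π[d,f](ρ[f/a]((S ⋈[c=d] R))) → 0
  (γ[d; COUNT(*)→f](π[a,d](R)) − π[d,f](ρ[f/a]((S ⋈[c=d] R)))) → 3

|E| = 3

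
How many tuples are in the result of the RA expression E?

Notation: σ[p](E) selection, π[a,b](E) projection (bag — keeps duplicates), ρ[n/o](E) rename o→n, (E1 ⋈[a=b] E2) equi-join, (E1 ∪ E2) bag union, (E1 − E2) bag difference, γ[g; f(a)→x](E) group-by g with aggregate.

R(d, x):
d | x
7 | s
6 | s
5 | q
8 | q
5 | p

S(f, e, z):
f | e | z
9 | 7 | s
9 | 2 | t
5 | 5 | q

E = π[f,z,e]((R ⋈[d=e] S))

Stepwise |·|:
  R → 5
  S → 3
  (R ⋈[d=e] S) → 3
  π[f,z,e]((R ⋈[d=e] S)) → 3

|E| = 3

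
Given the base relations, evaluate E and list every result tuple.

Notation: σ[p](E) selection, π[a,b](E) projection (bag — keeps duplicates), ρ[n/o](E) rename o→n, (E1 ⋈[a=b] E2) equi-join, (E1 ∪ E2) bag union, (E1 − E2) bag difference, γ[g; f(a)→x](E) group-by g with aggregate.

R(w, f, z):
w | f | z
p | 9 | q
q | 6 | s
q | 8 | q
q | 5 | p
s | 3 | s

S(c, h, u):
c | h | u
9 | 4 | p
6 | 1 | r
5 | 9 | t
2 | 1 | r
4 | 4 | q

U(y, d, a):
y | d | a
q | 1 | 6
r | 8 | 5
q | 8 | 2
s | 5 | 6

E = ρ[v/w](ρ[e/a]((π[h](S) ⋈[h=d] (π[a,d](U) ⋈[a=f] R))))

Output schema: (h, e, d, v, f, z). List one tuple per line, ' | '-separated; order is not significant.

Subexpression sizes:
  S → 5
  π[h](S) → 5
  U → 4
  π[a,d](U) → 4
  R → 5
  (π[a,d](U) ⋈[a=f] R) → 3
  (π[h](S) ⋈[h=d] (π[a,d](U) ⋈[a=f] R)) → 2
  ρ[e/a]((π[h](S) ⋈[h=d] (π[a,d](U) ⋈[a=f] R))) → 2
  ρ[v/w](ρ[e/a]((π[h](S) ⋈[h=d] (π[a,d](U) ⋈[a=f] R)))) → 2

== RESULT ==
h | e | d | v | f | z
1 | 6 | 1 | q | 6 | s
1 | 6 | 1 | q | 6 | s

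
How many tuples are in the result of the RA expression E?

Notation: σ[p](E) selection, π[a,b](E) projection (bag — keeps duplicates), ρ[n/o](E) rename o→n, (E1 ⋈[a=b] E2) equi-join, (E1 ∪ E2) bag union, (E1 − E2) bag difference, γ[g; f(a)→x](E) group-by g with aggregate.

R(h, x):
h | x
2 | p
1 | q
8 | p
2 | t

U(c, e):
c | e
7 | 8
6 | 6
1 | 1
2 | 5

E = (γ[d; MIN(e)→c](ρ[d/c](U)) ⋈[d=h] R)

Subexpression sizes:
  U → 4
  ρ[d/c](U) → 4
  γ[d; MIN(e)→c](ρ[d/c](U)) → 4
  R → 4
  (γ[d; MIN(e)→c](ρ[d/c](U)) ⋈[d=h] R) → 3

|E| = 3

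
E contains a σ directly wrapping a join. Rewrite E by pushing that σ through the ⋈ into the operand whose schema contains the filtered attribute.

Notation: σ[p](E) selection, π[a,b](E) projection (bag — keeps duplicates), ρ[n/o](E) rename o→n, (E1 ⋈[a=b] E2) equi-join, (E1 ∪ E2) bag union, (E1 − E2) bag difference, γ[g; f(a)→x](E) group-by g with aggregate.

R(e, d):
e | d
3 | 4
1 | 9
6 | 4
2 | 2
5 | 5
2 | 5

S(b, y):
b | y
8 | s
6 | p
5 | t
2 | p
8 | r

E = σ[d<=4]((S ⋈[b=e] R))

σ filters on d, owned by the right side.
E' = (S ⋈[b=e] σ[d<=4](R))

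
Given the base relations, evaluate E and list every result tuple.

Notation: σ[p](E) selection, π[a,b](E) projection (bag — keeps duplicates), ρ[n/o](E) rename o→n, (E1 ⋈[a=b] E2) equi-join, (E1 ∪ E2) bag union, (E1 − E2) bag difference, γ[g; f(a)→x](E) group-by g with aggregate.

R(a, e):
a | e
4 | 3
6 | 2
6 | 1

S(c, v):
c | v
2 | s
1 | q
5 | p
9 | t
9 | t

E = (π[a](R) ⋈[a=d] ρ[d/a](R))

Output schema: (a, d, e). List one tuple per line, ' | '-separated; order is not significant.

Stepwise |·|:
  R → 3
  π[a](R) → 3
  R → 3
  ρ[d/a](R) → 3
  (π[a](R) ⋈[a=d] ρ[d/a](R)) → 5

== RESULT ==
a | d | e
4 | 4 | 3
6 | 6 | 1
6 | 6 | 1
6 | 6 | 2
6 | 6 | 2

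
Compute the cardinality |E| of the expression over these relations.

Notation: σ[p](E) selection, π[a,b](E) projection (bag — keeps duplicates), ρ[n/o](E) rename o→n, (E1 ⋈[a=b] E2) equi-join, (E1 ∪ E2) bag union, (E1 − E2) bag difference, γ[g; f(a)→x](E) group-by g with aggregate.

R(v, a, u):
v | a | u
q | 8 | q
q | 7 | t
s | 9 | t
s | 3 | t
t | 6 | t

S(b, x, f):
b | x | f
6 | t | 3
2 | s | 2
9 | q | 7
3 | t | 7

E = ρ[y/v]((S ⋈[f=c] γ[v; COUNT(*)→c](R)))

Subexpression sizes:
  S → 4
  R → 5
  γ[v; COUNT(*)→c](R) → 3
  (S ⋈[f=c] γ[v; COUNT(*)→c](R)) → 2
  ρ[y/v]((S ⋈[f=c] γ[v; COUNT(*)→c](R))) → 2

|E| = 2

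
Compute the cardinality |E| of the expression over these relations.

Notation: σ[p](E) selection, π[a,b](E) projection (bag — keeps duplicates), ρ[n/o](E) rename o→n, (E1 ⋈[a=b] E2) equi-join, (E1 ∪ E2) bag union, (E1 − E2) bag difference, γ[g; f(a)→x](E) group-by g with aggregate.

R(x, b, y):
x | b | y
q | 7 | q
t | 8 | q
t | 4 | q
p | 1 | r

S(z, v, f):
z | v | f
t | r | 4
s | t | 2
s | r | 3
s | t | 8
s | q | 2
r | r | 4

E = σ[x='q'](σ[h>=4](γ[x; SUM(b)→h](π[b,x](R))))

Stepwise |·|:
  R → 4
  π[b,x](R) → 4
  γ[x; SUM(b)→h](π[b,x](R)) → 3
  σ[h>=4](γ[x; SUM(b)→h](π[b,x](R))) → 2
  σ[x='q'](σ[h>=4](γ[x; SUM(b)→h](π[b,x](R)))) → 1

|E| = 1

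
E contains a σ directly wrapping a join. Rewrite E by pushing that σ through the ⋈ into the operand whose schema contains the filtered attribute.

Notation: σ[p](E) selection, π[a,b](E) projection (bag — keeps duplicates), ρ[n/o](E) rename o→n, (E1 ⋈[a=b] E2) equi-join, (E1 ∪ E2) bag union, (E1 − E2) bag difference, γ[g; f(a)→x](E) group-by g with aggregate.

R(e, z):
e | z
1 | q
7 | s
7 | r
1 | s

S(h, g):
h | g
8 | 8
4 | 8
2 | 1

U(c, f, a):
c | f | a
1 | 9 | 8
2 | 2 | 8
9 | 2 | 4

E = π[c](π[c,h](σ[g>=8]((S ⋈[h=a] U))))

σ filters on g, owned by the left side.
E' = π[c](π[c,h]((σ[g>=8](S) ⋈[h=a] U)))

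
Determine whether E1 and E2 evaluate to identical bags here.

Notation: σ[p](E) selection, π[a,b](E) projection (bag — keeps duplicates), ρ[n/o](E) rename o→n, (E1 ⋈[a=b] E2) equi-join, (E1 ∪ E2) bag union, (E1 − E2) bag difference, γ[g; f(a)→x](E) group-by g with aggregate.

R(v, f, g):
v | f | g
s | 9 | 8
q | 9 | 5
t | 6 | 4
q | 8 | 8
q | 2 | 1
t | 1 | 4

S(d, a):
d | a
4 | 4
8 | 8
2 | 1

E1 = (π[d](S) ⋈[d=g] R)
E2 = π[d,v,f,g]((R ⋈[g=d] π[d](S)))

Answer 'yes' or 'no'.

E1 stepwise |·|:
  S → 3
  π[d](S) → 3
  R → 6
  (π[d](S) ⋈[d=g] R) → 4
E2 stepwise |·|:
  R → 6
  S → 3
  π[d](S) → 3
  (R ⋈[g=d] π[d](S)) → 4
  π[d,v,f,g]((R ⋈[g=d] π[d](S))) → 4

E1 and E2 produce the same multiset:
d | v | f | g
4 | t | 1 | 4
4 | t | 6 | 4
8 | q | 8 | 8
8 | s | 9 | 8

yes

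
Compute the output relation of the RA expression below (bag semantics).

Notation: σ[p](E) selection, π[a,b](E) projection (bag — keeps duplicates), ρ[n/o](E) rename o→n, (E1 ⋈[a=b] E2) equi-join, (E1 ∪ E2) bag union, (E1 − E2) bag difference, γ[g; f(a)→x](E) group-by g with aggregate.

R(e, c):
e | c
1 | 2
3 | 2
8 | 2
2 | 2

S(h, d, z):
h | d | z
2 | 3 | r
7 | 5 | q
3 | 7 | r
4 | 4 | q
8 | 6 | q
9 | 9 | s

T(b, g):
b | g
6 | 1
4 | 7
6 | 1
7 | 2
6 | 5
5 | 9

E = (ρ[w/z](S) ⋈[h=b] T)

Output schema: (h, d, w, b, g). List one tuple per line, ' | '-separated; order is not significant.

Per-node cardinality:
  S → 6
  ρ[w/z](S) → 6
  T → 6
  (ρ[w/z](S) ⋈[h=b] T) → 2

== RESULT ==
h | d | w | b | g
4 | 4 | q | 4 | 7
7 | 5 | q | 7 | 2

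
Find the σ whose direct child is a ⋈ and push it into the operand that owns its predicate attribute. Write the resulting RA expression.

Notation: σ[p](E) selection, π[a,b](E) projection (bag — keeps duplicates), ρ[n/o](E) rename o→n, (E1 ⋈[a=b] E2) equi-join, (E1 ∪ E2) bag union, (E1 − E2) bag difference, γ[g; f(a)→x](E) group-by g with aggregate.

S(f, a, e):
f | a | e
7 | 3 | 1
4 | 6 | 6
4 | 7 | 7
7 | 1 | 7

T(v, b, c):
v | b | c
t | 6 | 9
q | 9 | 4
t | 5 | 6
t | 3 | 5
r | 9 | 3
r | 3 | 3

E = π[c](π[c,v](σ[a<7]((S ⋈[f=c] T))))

σ filters on a, owned by the left side.
E' = π[c](π[c,v]((σ[a<7](S) ⋈[f=c] T)))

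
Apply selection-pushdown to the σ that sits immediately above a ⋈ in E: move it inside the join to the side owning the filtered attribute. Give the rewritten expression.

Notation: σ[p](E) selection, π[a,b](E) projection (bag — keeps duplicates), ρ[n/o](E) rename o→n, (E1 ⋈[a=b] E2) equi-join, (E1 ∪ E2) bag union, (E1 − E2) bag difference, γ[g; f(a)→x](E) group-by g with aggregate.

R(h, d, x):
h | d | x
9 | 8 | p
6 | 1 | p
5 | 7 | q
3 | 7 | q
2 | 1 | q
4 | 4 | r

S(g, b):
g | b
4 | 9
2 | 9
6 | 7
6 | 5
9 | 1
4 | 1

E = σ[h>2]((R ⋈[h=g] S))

σ filters on h, owned by the left side.
E' = (σ[h>2](R) ⋈[h=g] S)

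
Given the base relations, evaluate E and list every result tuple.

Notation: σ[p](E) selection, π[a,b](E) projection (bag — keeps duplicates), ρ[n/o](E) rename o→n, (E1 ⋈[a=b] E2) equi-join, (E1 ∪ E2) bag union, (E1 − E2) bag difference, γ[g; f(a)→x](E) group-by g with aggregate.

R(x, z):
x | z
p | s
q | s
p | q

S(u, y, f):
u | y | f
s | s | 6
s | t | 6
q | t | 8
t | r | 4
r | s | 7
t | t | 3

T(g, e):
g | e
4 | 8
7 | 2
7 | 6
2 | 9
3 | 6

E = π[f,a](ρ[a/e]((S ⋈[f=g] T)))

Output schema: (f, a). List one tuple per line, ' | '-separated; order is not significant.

Subexpression sizes:
  S → 6
  T → 5
  (S ⋈[f=g] T) → 4
  ρ[a/e]((S ⋈[f=g] T)) → 4
  π[f,a](ρ[a/e]((S ⋈[f=g] T))) → 4

== RESULT ==
f | a
3 | 6
4 | 8
7 | 2
7 | 6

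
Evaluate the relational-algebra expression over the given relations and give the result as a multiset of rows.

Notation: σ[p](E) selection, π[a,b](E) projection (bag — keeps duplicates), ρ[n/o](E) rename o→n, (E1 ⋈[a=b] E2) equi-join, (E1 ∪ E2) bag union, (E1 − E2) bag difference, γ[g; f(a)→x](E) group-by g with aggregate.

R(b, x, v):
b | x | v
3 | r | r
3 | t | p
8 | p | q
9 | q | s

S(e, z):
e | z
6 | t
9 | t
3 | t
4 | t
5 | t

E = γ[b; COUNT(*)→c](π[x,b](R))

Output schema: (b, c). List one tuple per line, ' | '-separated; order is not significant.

Stepwise |·|:
  R → 4
  π[x,b](R) → 4
  γ[b; COUNT(*)→c](π[x,b](R)) → 3

== RESULT ==
b | c
3 | 2
8 | 1
9 | 1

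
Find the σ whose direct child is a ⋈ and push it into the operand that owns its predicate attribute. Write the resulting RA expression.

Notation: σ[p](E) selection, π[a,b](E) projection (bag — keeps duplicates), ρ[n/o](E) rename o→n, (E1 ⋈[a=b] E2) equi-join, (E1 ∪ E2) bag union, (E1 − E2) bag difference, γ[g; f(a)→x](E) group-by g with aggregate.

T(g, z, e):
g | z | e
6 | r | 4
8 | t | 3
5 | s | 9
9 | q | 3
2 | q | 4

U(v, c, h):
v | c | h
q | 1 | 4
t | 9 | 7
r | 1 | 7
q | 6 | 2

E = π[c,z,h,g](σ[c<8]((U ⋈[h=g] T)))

σ filters on c, owned by the left side.
E' = π[c,z,h,g]((σ[c<8](U) ⋈[h=g] T))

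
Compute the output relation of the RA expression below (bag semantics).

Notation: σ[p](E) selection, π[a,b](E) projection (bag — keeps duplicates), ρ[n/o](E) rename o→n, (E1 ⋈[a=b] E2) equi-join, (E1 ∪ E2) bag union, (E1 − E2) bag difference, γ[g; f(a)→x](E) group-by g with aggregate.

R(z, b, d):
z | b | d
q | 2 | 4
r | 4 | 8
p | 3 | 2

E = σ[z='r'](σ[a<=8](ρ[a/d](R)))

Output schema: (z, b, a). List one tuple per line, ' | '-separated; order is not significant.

Subexpression sizes:
  R → 3
  ρ[a/d](R) → 3
  σ[a<=8](ρ[a/d](R)) → 3
  σ[z='r'](σ[a<=8](ρ[a/d](R))) → 1

== RESULT ==
z | b | a
r | 4 | 8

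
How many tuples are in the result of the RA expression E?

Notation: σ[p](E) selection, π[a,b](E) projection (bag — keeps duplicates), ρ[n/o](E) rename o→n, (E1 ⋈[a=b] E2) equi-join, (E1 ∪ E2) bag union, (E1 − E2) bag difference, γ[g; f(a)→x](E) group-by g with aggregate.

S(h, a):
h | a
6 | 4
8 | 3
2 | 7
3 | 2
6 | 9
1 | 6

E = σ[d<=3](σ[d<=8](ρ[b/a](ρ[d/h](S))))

Row counts bottom-up:
  S → 6
  ρ[d/h](S) → 6
  ρ[b/a](ρ[d/h](S)) → 6
  σ[d<=8](ρ[b/a](ρ[d/h](S))) → 6
  σ[d<=3](σ[d<=8](ρ[b/a](ρ[d/h](S)))) → 3

|E| = 3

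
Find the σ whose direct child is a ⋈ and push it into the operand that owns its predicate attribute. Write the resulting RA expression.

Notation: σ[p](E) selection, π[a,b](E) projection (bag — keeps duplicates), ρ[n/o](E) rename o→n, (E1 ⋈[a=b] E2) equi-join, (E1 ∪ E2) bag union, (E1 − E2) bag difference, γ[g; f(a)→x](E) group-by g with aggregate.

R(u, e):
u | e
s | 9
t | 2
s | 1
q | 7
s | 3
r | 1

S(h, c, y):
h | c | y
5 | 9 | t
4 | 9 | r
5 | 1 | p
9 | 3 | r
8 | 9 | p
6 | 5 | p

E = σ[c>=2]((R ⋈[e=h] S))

σ filters on c, owned by the right side.
E' = (R ⋈[e=h] σ[c>=2](S))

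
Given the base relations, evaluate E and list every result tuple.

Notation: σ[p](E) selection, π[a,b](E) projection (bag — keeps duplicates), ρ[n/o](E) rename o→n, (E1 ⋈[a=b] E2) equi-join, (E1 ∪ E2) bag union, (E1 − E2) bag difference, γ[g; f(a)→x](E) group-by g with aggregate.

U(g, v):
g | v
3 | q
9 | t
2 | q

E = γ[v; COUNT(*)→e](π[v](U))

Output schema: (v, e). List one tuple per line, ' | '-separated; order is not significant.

Row counts bottom-up:
  U → 3
  π[v](U) → 3
  γ[v; COUNT(*)→e](π[v](U)) → 2

== RESULT ==
v | e
q | 2
t | 1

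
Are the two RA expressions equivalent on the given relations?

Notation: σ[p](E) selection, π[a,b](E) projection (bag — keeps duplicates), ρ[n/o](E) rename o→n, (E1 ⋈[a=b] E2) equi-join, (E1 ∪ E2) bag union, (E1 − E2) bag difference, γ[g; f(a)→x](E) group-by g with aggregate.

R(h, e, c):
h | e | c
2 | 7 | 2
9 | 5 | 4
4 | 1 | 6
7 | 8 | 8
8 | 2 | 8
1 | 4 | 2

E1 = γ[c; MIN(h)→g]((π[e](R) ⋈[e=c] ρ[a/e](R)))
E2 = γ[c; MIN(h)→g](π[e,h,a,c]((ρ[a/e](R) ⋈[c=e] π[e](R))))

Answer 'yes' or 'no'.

E1 stepwise |·|:
  R → 6
  π[e](R) → 6
  R → 6
  ρ[a/e](R) → 6
  (π[e](R) ⋈[e=c] ρ[a/e](R)) → 5
  γ[c; MIN(h)→g]((π[e](R) ⋈[e=c] ρ[a/e](R))) → 3
E2 stepwise |·|:
  R → 6
  ρ[a/e](R) → 6
  R → 6
  π[e](R) → 6
  (ρ[a/e](R) ⋈[c=e] π[e](R)) → 5
  π[e,h,a,c]((ρ[a/e](R) ⋈[c=e] π[e](R))) → 5
  γ[c; MIN(h)→g](π[e,h,a,c]((ρ[a/e](R) ⋈[c=e] π[e](R)))) → 3

E1 and E2 produce the same multiset:
c | g
2 | 1
4 | 9
8 | 7

yes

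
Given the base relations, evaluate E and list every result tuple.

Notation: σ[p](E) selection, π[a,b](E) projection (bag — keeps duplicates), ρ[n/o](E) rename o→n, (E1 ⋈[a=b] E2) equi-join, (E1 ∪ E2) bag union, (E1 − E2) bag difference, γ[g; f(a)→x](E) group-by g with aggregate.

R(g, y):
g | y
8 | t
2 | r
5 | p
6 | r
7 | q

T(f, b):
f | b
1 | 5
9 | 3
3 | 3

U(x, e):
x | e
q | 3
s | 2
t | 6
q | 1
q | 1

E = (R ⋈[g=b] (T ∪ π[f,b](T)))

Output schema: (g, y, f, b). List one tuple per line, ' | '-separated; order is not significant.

Subexpression sizes:
  R → 5
  T → 3
  T → 3
  π[f,b](T) → 3
  (T ∪ π[f,b](T)) → 6
  (R ⋈[g=b] (T ∪ π[f,b](T))) → 2

== RESULT ==
g | y | f | b
5 | p | 1 | 5
5 | p | 1 | 5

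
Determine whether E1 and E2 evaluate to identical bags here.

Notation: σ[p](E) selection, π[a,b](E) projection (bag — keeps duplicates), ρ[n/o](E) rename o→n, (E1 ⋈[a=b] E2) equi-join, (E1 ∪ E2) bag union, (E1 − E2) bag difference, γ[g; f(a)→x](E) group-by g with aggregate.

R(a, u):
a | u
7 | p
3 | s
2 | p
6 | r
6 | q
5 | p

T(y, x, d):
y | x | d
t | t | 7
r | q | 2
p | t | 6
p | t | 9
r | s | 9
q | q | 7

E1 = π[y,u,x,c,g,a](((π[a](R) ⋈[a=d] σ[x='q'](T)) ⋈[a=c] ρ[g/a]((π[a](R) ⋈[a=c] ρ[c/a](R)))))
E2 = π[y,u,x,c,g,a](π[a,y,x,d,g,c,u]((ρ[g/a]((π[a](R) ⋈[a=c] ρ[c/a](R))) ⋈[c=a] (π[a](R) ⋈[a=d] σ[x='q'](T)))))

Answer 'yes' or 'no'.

E1 stepwise |·|:
  R → 6
  π[a](R) → 6
  T → 6
  σ[x='q'](T) → 2
  (π[a](R) ⋈[a=d] σ[x='q'](T)) → 2
  R → 6
  π[a](R) → 6
  R → 6
  ρ[c/a](R) → 6
  (π[a](R) ⋈[a=c] ρ[c/a](R)) → 8
  ρ[g/a]((π[a](R) ⋈[a=c] ρ[c/a](R))) → 8
  ((π[a](R) ⋈[a=d] σ[x='q'](T)) ⋈[a=c] ρ[g/a]((π[a](R) ⋈[a=c] ρ[c/a](R)))) → 2
  π[y,u,x,c,g,a](((π[a](R) ⋈[a=d] σ[x='q'](T)) ⋈[a=c] ρ[g/a]((π[a](R) ⋈[a=c] ρ[c/a](R))))) → 2
E2 stepwise |·|:
  R → 6
  π[a](R) → 6
  R → 6
  ρ[c/a](R) → 6
  (π[a](R) ⋈[a=c] ρ[c/a](R)) → 8
  ρ[g/a]((π[a](R) ⋈[a=c] ρ[c/a](R))) → 8
  R → 6
  π[a](R) → 6
  T → 6
  σ[x='q'](T) → 2
  (π[a](R) ⋈[a=d] σ[x='q'](T)) → 2
  (ρ[g/a]((π[a](R) ⋈[a=c] ρ[c/a](R))) ⋈[c=a] (π[a](R) ⋈[a=d] σ[x='q'](T))) → 2
  π[a,y,x,d,g,c,u]((ρ[g/a]((π[a](R) ⋈[a=c] ρ[c/a](R))) ⋈[c=a] (π[a](R) ⋈[a=d] σ[x='q'](T)))) → 2
  π[y,u,x,c,g,a](π[a,y,x,d,g,c,u]((ρ[g/a]((π[a](R) ⋈[a=c] ρ[c/a](R))) ⋈[c=a] (π[a](R) ⋈[a=d] σ[x='q'](T))))) → 2

E1 and E2 produce the same multiset:
y | u | x | c | g | a
q | p | q | 7 | 7 | 7
r | p | q | 2 | 2 | 2

yes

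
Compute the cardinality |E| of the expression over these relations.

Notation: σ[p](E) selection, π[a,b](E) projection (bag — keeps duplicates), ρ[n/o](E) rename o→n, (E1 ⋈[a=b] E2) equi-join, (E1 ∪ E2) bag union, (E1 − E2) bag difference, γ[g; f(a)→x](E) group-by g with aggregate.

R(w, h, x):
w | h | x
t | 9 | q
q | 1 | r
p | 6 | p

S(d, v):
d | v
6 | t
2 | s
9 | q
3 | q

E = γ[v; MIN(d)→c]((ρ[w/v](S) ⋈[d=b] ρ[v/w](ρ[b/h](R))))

Per-node cardinality:
  S → 4
  ρ[w/v](S) → 4
  R → 3
  ρ[b/h](R) → 3
  ρ[v/w](ρ[b/h](R)) → 3
  (ρ[w/v](S) ⋈[d=b] ρ[v/w](ρ[b/h](R))) → 2
  γ[v; MIN(d)→c]((ρ[w/v](S) ⋈[d=b] ρ[v/w](ρ[b/h](R)))) → 2

|E| = 2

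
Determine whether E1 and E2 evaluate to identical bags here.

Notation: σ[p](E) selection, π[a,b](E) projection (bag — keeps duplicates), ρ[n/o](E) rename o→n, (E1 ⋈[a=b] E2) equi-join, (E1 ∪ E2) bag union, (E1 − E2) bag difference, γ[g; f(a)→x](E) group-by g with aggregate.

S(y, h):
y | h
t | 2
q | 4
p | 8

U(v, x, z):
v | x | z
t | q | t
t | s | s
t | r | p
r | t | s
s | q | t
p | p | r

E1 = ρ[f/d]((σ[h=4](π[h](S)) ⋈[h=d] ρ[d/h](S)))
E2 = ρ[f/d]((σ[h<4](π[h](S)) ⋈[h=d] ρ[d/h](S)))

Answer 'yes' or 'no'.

E1 subexpression sizes:
  S → 3
  π[h](S) → 3
  σ[h=4](π[h](S)) → 1
  S → 3
  ρ[d/h](S) → 3
  (σ[h=4](π[h](S)) ⋈[h=d] ρ[d/h](S)) → 1
  ρ[f/d]((σ[h=4](π[h](S)) ⋈[h=d] ρ[d/h](S))) → 1
E2 subexpression sizes:
  S → 3
  π[h](S) → 3
  σ[h<4](π[h](S)) → 1
  S → 3
  ρ[d/h](S) → 3
  (σ[h<4](π[h](S)) ⋈[h=d] ρ[d/h](S)) → 1
  ρ[f/d]((σ[h<4](π[h](S)) ⋈[h=d] ρ[d/h](S))) → 1

E1 result:
h | y | f
4 | q | 4
E2 result:
h | y | f
2 | t | 2
Witness: (2, 't', 2) appears 0× in E1 but 1× in E2.

no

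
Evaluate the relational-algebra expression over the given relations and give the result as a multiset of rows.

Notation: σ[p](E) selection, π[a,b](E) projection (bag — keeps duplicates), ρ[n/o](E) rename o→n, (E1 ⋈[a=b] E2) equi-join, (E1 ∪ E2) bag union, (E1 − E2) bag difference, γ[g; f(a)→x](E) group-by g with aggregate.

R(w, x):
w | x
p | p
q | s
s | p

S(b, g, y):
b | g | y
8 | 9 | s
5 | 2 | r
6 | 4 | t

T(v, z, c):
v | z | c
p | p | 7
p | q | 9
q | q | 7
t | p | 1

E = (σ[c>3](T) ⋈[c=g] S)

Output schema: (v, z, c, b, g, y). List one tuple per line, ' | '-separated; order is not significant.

Per-node cardinality:
  T → 4
  σ[c>3](T) → 3
  S → 3
  (σ[c>3](T) ⋈[c=g] S) → 1

== RESULT ==
v | z | c | b | g | y
p | q | 9 | 8 | 9 | s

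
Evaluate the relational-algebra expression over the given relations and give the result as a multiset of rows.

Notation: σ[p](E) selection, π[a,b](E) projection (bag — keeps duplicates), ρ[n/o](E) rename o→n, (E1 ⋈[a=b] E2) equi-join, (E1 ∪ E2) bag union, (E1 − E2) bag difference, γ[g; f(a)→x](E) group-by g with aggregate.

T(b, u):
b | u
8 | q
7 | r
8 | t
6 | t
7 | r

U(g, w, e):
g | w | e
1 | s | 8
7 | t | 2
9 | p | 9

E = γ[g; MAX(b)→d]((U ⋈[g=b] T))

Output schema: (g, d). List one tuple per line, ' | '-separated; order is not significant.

Subexpression sizes:
  U → 3
  T → 5
  (U ⋈[g=b] T) → 2
  γ[g; MAX(b)→d]((U ⋈[g=b] T)) → 1

== RESULT ==
g | d
7 | 7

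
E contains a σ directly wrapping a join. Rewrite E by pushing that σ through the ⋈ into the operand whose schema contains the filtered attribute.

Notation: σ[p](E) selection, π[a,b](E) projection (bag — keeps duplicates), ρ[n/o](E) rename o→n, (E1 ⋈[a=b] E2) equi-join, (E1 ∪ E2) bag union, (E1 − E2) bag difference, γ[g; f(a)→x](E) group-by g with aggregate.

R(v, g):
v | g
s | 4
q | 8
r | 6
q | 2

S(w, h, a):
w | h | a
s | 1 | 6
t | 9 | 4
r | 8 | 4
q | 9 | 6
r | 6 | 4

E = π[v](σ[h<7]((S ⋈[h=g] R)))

σ filters on h, owned by the left side.
E' = π[v]((σ[h<7](S) ⋈[h=g] R))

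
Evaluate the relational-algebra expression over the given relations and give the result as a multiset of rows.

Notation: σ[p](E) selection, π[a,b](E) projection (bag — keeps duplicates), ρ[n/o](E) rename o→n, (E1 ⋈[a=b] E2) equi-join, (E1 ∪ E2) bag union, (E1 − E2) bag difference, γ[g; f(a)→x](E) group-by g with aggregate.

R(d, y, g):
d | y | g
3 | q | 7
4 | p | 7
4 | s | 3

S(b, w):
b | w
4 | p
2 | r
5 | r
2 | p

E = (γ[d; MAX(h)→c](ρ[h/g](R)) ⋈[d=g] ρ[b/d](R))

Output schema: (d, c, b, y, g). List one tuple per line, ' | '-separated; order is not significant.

Stepwise |·|:
  R → 3
  ρ[h/g](R) → 3
  γ[d; MAX(h)→c](ρ[h/g](R)) → 2
  R → 3
  ρ[b/d](R) → 3
  (γ[d; MAX(h)→c](ρ[h/g](R)) ⋈[d=g] ρ[b/d](R)) → 1

== RESULT ==
d | c | b | y | g
3 | 7 | 4 | s | 3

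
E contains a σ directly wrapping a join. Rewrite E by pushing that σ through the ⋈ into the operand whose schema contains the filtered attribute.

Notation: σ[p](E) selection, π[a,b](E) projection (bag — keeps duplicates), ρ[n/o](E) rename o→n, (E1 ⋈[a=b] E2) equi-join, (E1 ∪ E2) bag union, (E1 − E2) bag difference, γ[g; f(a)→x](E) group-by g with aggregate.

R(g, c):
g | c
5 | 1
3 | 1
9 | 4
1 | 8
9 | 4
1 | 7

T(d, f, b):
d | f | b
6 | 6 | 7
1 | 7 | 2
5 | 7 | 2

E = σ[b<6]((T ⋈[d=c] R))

σ filters on b, owned by the left side.
E' = (σ[b<6](T) ⋈[d=c] R)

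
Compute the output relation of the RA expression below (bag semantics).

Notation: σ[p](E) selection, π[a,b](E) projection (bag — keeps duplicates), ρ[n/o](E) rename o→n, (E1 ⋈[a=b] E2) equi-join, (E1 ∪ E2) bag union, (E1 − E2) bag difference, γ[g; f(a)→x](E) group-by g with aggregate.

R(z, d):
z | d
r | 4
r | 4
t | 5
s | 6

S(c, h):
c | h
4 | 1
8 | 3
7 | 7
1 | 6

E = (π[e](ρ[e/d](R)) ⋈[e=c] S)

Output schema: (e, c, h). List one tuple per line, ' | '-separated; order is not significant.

Per-node cardinality:
  R → 4
  ρ[e/d](R) → 4
  π[e](ρ[e/d](R)) → 4
  S → 4
  (π[e](ρ[e/d](R)) ⋈[e=c] S) → 2

== RESULT ==
e | c | h
4 | 4 | 1
4 | 4 | 1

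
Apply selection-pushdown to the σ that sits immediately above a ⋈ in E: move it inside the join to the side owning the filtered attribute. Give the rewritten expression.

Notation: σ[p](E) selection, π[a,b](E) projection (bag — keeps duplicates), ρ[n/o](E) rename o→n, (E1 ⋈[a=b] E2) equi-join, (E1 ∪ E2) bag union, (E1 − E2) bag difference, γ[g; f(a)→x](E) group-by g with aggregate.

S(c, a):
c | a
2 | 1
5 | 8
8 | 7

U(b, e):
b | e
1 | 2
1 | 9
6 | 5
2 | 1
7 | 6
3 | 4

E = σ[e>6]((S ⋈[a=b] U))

σ filters on e, owned by the right side.
E' = (S ⋈[a=b] σ[e>6](U))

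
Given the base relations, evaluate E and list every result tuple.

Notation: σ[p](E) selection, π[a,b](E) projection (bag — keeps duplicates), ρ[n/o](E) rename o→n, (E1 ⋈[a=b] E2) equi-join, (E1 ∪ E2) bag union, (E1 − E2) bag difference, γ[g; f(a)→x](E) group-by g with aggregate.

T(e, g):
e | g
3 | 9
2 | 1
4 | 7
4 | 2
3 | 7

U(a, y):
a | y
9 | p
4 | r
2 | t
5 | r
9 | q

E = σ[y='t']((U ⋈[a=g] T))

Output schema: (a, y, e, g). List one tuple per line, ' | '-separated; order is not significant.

Subexpression sizes:
  U → 5
  T → 5
  (U ⋈[a=g] T) → 3
  σ[y='t']((U ⋈[a=g] T)) → 1

== RESULT ==
a | y | e | g
2 | t | 4 | 2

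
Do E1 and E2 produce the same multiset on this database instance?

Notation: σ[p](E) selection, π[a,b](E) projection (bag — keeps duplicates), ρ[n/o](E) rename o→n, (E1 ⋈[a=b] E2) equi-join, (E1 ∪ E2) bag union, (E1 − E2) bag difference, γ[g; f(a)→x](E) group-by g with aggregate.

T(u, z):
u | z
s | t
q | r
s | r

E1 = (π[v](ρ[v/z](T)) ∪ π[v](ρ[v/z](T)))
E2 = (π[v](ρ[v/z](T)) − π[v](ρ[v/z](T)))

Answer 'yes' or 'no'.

E1 subexpression sizes:
  T → 3
  ρ[v/z](T) → 3
  π[v](ρ[v/z](T)) → 3
  T → 3
  ρ[v/z](T) → 3
  π[v](ρ[v/z](T)) → 3
  (π[v](ρ[v/z](T)) ∪ π[v](ρ[v/z](T))) → 6
E2 subexpression sizes:
  T → 3
  ρ[v/z](T) → 3
  π[v](ρ[v/z](T)) → 3
  T → 3
  ρ[v/z](T) → 3
  π[v](ρ[v/z](T)) → 3
  (π[v](ρ[v/z](T)) − π[v](ρ[v/z](T))) → 0

E1 result:
v
r
r
r
r
t
t
E2 result:
v
(0 rows)
Witness: ('t',) appears 2× in E1 but 0× in E2.

no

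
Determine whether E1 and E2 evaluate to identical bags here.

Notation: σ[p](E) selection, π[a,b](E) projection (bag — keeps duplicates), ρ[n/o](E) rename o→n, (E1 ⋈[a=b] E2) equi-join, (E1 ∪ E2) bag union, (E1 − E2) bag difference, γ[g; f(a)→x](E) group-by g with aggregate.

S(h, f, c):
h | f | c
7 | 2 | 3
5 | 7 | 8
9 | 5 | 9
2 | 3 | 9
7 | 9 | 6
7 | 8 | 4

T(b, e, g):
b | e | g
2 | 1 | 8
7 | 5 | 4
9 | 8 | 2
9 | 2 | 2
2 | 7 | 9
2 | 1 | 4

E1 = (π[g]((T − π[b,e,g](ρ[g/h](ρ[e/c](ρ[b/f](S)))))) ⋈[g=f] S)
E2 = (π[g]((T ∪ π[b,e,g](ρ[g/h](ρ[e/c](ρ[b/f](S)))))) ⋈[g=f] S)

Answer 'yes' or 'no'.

E1 per-node cardinality:
  T → 6
  S → 6
  ρ[b/f](S) → 6
  ρ[e/c](ρ[b/f](S)) → 6
  ρ[g/h](ρ[e/c](ρ[b/f](S))) → 6
  π[b,e,g](ρ[g/h](ρ[e/c](ρ[b/f](S)))) → 6
  (T − π[b,e,g](ρ[g/h](ρ[e/c](ρ[b/f](S))))) → 6
  π[g]((T − π[b,e,g](ρ[g/h](ρ[e/c](ρ[b/f](S)))))) → 6
  S → 6
  (π[g]((T − π[b,e,g](ρ[g/h](ρ[e/c](ρ[b/f](S)))))) ⋈[g=f] S) → 4
E2 per-node cardinality:
  T → 6
  S → 6
  ρ[b/f](S) → 6
  ρ[e/c](ρ[b/f](S)) → 6
  ρ[g/h](ρ[e/c](ρ[b/f](S))) → 6
  π[b,e,g](ρ[g/h](ρ[e/c](ρ[b/f](S)))) → 6
  (T ∪ π[b,e,g](ρ[g/h](ρ[e/c](ρ[b/f](S))))) → 12
  π[g]((T ∪ π[b,e,g](ρ[g/h](ρ[e/c](ρ[b/f](S)))))) → 12
  S → 6
  (π[g]((T ∪ π[b,e,g](ρ[g/h](ρ[e/c](ρ[b/f](S)))))) ⋈[g=f] S) → 10

E1 result:
g | h | f | c
2 | 7 | 2 | 3
2 | 7 | 2 | 3
8 | 7 | 8 | 4
9 | 7 | 9 | 6
E2 result:
g | h | f | c
2 | 7 | 2 | 3
2 | 7 | 2 | 3
2 | 7 | 2 | 3
5 | 9 | 5 | 9
7 | 5 | 7 | 8
7 | 5 | 7 | 8
7 | 5 | 7 | 8
8 | 7 | 8 | 4
9 | 7 | 9 | 6
9 | 7 | 9 | 6
Witness: (5, 9, 5, 9) appears 0× in E1 but 1× in E2.

no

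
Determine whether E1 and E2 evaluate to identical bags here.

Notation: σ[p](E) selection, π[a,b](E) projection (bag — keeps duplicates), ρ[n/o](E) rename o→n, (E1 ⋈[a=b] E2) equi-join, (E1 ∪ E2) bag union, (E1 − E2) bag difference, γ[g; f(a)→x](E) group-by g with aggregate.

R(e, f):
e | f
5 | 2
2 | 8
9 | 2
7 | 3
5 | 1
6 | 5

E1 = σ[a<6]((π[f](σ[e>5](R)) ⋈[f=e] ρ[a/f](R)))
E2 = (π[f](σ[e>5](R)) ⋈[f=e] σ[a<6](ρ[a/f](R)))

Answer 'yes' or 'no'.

E1 subexpression sizes:
  R → 6
  σ[e>5](R) → 3
  π[f](σ[e>5](R)) → 3
  R → 6
  ρ[a/f](R) → 6
  (π[f](σ[e>5](R)) ⋈[f=e] ρ[a/f](R)) → 3
  σ[a<6]((π[f](σ[e>5](R)) ⋈[f=e] ρ[a/f](R))) → 2
E2 subexpression sizes:
  R → 6
  σ[e>5](R) → 3
  π[f](σ[e>5](R)) → 3
  R → 6
  ρ[a/f](R) → 6
  σ[a<6](ρ[a/f](R)) → 5
  (π[f](σ[e>5](R)) ⋈[f=e] σ[a<6](ρ[a/f](R))) → 2

E1 and E2 produce the same multiset:
f | e | a
5 | 5 | 1
5 | 5 | 2

yes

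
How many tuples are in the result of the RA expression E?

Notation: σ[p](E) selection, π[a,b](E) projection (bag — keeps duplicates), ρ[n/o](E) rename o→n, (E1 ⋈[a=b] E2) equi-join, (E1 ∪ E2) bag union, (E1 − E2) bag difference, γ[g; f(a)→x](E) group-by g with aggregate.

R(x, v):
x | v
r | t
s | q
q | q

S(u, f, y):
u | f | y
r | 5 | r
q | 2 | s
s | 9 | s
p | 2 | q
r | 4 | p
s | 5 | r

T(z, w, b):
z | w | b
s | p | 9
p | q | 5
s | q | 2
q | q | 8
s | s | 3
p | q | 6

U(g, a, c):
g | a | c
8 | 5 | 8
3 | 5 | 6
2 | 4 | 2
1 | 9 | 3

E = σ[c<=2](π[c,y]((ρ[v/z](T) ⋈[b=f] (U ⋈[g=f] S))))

Subexpression sizes:
  T → 6
  ρ[v/z](T) → 6
  U → 4
  S → 6
  (U ⋈[g=f] S) → 2
  (ρ[v/z](T) ⋈[b=f] (U ⋈[g=f] S)) → 2
  π[c,y]((ρ[v/z](T) ⋈[b=f] (U ⋈[g=f] S))) → 2
  σ[c<=2](π[c,y]((ρ[v/z](T) ⋈[b=f] (U ⋈[g=f] S)))) → 2

|E| = 2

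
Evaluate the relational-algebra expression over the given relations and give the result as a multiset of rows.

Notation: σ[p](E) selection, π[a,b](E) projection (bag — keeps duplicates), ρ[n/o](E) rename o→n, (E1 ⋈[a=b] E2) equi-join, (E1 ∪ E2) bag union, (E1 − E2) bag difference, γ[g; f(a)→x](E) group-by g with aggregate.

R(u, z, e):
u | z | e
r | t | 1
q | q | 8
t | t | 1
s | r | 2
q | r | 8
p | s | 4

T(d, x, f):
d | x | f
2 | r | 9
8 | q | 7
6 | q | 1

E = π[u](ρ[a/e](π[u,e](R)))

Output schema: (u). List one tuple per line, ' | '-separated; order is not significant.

Per-node cardinality:
  R → 6
  π[u,e](R) → 6
  ρ[a/e](π[u,e](R)) → 6
  π[u](ρ[a/e](π[u,e](R))) → 6

== RESULT ==
u
p
q
q
r
s
t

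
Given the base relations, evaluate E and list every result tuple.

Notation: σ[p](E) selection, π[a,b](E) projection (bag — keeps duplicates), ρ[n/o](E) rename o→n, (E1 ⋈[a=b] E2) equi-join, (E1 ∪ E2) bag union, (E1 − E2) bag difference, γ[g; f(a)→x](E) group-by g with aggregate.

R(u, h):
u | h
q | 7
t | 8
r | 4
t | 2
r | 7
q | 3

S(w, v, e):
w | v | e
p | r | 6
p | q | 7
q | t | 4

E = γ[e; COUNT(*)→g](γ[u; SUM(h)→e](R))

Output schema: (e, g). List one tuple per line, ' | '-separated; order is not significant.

Row counts bottom-up:
  R → 6
  γ[u; SUM(h)→e](R) → 3
  γ[e; COUNT(*)→g](γ[u; SUM(h)→e](R)) → 2

== RESULT ==
e | g
10 | 2
11 | 1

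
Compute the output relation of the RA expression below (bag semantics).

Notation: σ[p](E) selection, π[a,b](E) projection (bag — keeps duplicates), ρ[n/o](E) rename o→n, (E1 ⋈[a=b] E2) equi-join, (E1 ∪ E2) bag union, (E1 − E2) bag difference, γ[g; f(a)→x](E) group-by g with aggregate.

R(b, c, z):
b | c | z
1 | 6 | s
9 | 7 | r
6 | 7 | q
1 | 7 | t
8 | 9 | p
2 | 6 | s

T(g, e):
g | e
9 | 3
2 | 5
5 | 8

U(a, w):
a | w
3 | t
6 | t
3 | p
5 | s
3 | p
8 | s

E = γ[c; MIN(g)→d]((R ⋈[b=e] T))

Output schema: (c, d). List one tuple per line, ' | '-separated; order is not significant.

Stepwise |·|:
  R → 6
  T → 3
  (R ⋈[b=e] T) → 1
  γ[c; MIN(g)→d]((R ⋈[b=e] T)) → 1

== RESULT ==
c | d
9 | 5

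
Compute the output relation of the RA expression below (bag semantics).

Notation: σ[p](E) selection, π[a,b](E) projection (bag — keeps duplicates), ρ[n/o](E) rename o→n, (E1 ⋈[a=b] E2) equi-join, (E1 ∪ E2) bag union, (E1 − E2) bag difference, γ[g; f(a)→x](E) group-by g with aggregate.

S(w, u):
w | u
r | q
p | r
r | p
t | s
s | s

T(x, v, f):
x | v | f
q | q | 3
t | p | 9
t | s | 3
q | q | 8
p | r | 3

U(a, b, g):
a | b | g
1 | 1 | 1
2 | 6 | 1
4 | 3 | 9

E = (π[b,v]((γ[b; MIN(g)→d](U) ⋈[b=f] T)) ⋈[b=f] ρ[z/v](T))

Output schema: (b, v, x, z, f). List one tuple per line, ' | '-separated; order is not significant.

Per-node cardinality:
  U → 3
  γ[b; MIN(g)→d](U) → 3
  T → 5
  (γ[b; MIN(g)→d](U) ⋈[b=f] T) → 3
  π[b,v]((γ[b; MIN(g)→d](U) ⋈[b=f] T)) → 3
  T → 5
  ρ[z/v](T) → 5
  (π[b,v]((γ[b; MIN(g)→d](U) ⋈[b=f] T)) ⋈[b=f] ρ[z/v](T)) → 9

== RESULT ==
b | v | x | z | f
3 | q | p | r | 3
3 | q | q | q | 3
3 | q | t | s | 3
3 | r | p | r | 3
3 | r | q | q | 3
3 | r | t | s | 3
3 | s | p | r | 3
3 | s | q | q | 3
3 | s | t | s | 3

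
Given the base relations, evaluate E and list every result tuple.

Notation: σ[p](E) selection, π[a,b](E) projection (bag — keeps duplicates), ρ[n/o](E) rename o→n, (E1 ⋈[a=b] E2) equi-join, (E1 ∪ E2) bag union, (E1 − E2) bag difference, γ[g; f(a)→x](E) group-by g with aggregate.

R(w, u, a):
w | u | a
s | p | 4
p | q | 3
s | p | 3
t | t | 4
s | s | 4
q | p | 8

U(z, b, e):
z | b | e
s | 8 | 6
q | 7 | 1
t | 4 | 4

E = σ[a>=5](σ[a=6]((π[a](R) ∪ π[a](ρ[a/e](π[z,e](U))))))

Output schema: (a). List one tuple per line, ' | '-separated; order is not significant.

Subexpression sizes:
  R → 6
  π[a](R) → 6
  U → 3
  π[z,e](U) → 3
  ρ[a/e](π[z,e](U)) → 3
  π[a](ρ[a/e](π[z,e](U))) → 3
  (π[a](R) ∪ π[a](ρ[a/e](π[z,e](U)))) → 9
  σ[a=6]((π[a](R) ∪ π[a](ρ[a/e](π[z,e](U))))) → 1
  σ[a>=5](σ[a=6]((π[a](R) ∪ π[a](ρ[a/e](π[z,e](U)))))) → 1

== RESULT ==
a
6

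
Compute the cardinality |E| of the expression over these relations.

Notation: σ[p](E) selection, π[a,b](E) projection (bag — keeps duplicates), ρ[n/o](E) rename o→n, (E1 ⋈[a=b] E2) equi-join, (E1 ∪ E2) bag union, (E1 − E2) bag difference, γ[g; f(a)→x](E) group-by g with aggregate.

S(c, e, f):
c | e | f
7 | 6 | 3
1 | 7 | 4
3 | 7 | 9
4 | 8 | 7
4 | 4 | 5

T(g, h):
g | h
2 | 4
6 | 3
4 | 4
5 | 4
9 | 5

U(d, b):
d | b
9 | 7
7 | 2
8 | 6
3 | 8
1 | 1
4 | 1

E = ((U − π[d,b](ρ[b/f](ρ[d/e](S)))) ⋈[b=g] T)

Stepwise |·|:
  U → 6
  S → 5
  ρ[d/e](S) → 5
  ρ[b/f](ρ[d/e](S)) → 5
  π[d,b](ρ[b/f](ρ[d/e](S))) → 5
  (U − π[d,b](ρ[b/f](ρ[d/e](S)))) → 6
  T → 5
  ((U − π[d,b](ρ[b/f](ρ[d/e](S)))) ⋈[b=g] T) → 2

|E| = 2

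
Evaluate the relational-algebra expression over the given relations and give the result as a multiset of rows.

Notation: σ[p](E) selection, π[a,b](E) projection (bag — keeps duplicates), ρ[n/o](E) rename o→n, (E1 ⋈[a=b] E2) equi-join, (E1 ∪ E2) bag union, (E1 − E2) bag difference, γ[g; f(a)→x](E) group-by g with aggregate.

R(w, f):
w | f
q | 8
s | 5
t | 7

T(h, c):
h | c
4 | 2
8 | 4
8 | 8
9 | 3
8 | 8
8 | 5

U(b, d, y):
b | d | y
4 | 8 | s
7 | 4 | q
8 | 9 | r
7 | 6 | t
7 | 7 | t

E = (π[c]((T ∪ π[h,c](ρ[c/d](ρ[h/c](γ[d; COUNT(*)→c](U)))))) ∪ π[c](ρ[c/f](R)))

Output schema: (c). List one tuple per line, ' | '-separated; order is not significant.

Subexpression sizes:
  T → 6
  U → 5
  γ[d; COUNT(*)→c](U) → 5
  ρ[h/c](γ[d; COUNT(*)→c](U)) → 5
  ρ[c/d](ρ[h/c](γ[d; COUNT(*)→c](U))) → 5
  π[h,c](ρ[c/d](ρ[h/c](γ[d; COUNT(*)→c](U)))) → 5
  (T ∪ π[h,c](ρ[c/d](ρ[h/c](γ[d; COUNT(*)→c](U))))) → 11
  π[c]((T ∪ π[h,c](ρ[c/d](ρ[h/c](γ[d; COUNT(*)→c](U)))))) → 11
  R → 3
  ρ[c/f](R) → 3
  π[c](ρ[c/f](R)) → 3
  (π[c]((T ∪ π[h,c](ρ[c/d](ρ[h/c](γ[d; COUNT(*)→c](U)))))) ∪ π[c](ρ[c/f](R))) → 14

== RESULT ==
c
2
3
4
4
5
5
6
7
7
8
8
8
8
9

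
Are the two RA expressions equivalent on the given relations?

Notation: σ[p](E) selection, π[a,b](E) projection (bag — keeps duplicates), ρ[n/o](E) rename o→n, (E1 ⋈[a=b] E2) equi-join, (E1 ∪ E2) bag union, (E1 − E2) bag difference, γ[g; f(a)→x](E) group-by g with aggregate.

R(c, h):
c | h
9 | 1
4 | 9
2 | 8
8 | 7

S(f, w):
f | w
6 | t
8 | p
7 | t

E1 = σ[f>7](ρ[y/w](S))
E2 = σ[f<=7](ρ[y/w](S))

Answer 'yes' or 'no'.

E1 subexpression sizes:
  S → 3
  ρ[y/w](S) → 3
  σ[f>7](ρ[y/w](S)) → 1
E2 subexpression sizes:
  S → 3
  ρ[y/w](S) → 3
  σ[f<=7](ρ[y/w](S)) → 2

E1 result:
f | y
8 | p
E2 result:
f | y
6 | t
7 | t
Witness: (6, 't') appears 0× in E1 but 1× in E2.

no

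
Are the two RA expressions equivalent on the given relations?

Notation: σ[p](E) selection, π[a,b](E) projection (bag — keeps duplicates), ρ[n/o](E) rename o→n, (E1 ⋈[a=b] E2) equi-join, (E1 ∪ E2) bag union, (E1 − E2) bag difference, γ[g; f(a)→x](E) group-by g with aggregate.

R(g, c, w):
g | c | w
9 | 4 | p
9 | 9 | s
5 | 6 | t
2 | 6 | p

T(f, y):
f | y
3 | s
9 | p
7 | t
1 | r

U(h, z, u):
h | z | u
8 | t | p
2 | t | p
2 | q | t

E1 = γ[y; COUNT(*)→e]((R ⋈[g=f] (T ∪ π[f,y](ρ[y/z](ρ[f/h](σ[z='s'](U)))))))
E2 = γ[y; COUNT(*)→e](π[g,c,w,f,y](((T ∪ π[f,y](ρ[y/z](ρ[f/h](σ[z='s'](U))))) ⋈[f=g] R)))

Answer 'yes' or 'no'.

E1 row counts bottom-up:
  R → 4
  T → 4
  U → 3
  σ[z='s'](U) → 0
  ρ[f/h](σ[z='s'](U)) → 0
  ρ[y/z](ρ[f/h](σ[z='s'](U))) → 0
  π[f,y](ρ[y/z](ρ[f/h](σ[z='s'](U)))) → 0
  (T ∪ π[f,y](ρ[y/z](ρ[f/h](σ[z='s'](U))))) → 4
  (R ⋈[g=f] (T ∪ π[f,y](ρ[y/z](ρ[f/h](σ[z='s'](U)))))) → 2
  γ[y; COUNT(*)→e]((R ⋈[g=f] (T ∪ π[f,y](ρ[y/z](ρ[f/h](σ[z='s'](U))))))) → 1
E2 row counts bottom-up:
  T → 4
  U → 3
  σ[z='s'](U) → 0
  ρ[f/h](σ[z='s'](U)) → 0
  ρ[y/z](ρ[f/h](σ[z='s'](U))) → 0
  π[f,y](ρ[y/z](ρ[f/h](σ[z='s'](U)))) → 0
  (T ∪ π[f,y](ρ[y/z](ρ[f/h](σ[z='s'](U))))) → 4
  R → 4
  ((T ∪ π[f,y](ρ[y/z](ρ[f/h](σ[z='s'](U))))) ⋈[f=g] R) → 2
  π[g,c,w,f,y](((T ∪ π[f,y](ρ[y/z](ρ[f/h](σ[z='s'](U))))) ⋈[f=g] R)) → 2
  γ[y; COUNT(*)→e](π[g,c,w,f,y](((T ∪ π[f,y](ρ[y/z](ρ[f/h](σ[z='s'](U))))) ⋈[f=g] R))) → 1

E1 and E2 produce the same multiset:
y | e
p | 2

yes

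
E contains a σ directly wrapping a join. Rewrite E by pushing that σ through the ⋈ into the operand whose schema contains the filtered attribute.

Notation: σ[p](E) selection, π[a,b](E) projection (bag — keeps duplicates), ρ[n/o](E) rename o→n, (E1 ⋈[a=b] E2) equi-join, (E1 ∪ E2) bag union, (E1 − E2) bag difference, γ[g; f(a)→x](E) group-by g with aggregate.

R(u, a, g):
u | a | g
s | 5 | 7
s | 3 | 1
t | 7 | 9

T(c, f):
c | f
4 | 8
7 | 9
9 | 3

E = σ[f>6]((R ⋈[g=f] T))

σ filters on f, owned by the right side.
E' = (R ⋈[g=f] σ[f>6](T))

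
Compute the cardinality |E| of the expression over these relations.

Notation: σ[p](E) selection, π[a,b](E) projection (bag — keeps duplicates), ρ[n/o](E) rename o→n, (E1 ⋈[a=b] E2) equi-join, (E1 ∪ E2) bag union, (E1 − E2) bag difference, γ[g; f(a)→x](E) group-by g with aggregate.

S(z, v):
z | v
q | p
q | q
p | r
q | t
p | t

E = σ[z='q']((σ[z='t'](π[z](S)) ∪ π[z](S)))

Subexpression sizes:
  S → 5
  π[z](S) → 5
  σ[z='t'](π[z](S)) → 0
  S → 5
  π[z](S) → 5
  (σ[z='t'](π[z](S)) ∪ π[z](S)) → 5
  σ[z='q']((σ[z='t'](π[z](S)) ∪ π[z](S))) → 3

|E| = 3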